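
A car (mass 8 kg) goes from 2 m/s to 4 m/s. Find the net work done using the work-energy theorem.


Given: m = 8 kg, v0 = 2 m/s, v = 4 m/s
Using W = (1/2)*m*(v^2 - v0^2)
v^2 = 4^2 = 16
v0^2 = 2^2 = 4
v^2 - v0^2 = 16 - 4 = 12
W = (1/2)*8*12 = 48 J

48 J


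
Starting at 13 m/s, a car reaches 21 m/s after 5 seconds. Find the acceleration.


Given: initial velocity v0 = 13 m/s, final velocity v = 21 m/s, time t = 5 s
Using a = (v - v0) / t
a = (21 - 13) / 5
a = 8 / 5
a = 8/5 m/s^2

8/5 m/s^2


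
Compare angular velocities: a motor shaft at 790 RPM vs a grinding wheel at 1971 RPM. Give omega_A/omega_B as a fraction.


Given: RPM_A = 790, RPM_B = 1971
omega = 2*pi*RPM/60, so omega_A/omega_B = RPM_A / RPM_B
omega_A/omega_B = 790 / 1971
omega_A/omega_B = 790/1971

790/1971


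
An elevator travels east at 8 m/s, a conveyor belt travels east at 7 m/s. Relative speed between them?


Given: v_A = 8 m/s east, v_B = 7 m/s east
Both move in the same direction; relative speed = |v_A - v_B|
|8 - 7| = |1|
= 1 m/s

1 m/s


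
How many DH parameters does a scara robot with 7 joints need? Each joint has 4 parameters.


Given: 7 joints, 4 DH parameters per joint (d, theta, a, alpha)
Total DH parameters = number_of_joints * 4
Total = 7 * 4
Total = 28

28


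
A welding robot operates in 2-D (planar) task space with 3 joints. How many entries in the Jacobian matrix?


Given: task space dimension = 2, joints = 3
Jacobian is a 2 x 3 matrix
Total entries = rows * columns
Total = 2 * 3
Total = 6

6


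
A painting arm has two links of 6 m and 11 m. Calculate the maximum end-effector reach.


Given: L1 = 6 m, L2 = 11 m
For a 2-link planar arm, max reach = L1 + L2 (fully extended)
Max reach = 6 + 11
Max reach = 17 m

17 m


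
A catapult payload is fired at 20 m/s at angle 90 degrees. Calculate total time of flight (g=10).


Given: v0 = 20 m/s, theta = 90 deg, g = 10 m/s^2
sin(90) = 1
Using T = 2*v0*sin(theta) / g
T = 2*20*1 / 10
T = 40 / 10
T = 4 s

4 s


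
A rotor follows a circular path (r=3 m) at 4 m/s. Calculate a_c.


Given: v = 4 m/s, r = 3 m
Using a_c = v^2 / r
a_c = 4^2 / 3
a_c = 16 / 3
a_c = 16/3 m/s^2

16/3 m/s^2


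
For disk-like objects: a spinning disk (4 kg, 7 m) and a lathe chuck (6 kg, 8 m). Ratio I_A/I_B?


Given: M1=4 kg, R1=7 m, M2=6 kg, R2=8 m
For a disk: I = (1/2)*M*R^2, so I_A/I_B = (M1*R1^2)/(M2*R2^2)
M1*R1^2 = 4*49 = 196
M2*R2^2 = 6*64 = 384
I_A/I_B = 196/384 = 49/96

49/96


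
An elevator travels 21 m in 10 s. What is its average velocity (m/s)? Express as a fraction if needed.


Given: distance d = 21 m, time t = 10 s
Using v = d / t
v = 21 / 10
v = 21/10 m/s

21/10 m/s


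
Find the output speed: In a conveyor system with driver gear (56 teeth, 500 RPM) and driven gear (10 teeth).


Given: N1 = 56 teeth, w1 = 500 RPM, N2 = 10 teeth
Using N1*w1 = N2*w2
w2 = N1*w1 / N2
w2 = 56*500 / 10
w2 = 28000 / 10
w2 = 2800 RPM

2800 RPM


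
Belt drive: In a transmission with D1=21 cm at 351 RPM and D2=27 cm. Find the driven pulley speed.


Given: D1 = 21 cm, w1 = 351 RPM, D2 = 27 cm
Using D1*w1 = D2*w2
w2 = D1*w1 / D2
w2 = 21*351 / 27
w2 = 7371 / 27
w2 = 273 RPM

273 RPM


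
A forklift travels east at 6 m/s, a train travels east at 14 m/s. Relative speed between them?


Given: v_A = 6 m/s east, v_B = 14 m/s east
Both move in the same direction; relative speed = |v_A - v_B|
|6 - 14| = |-8|
= 8 m/s

8 m/s


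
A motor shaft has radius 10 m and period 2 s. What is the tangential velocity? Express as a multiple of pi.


Given: radius r = 10 m, period T = 2 s
Using v = 2*pi*r / T
v = 2*pi*10 / 2
v = 20*pi / 2
v = 10*pi m/s

10*pi m/s


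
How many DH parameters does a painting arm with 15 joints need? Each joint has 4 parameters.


Given: 15 joints, 4 DH parameters per joint (d, theta, a, alpha)
Total DH parameters = number_of_joints * 4
Total = 15 * 4
Total = 60

60


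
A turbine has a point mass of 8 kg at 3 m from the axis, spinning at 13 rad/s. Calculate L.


Given: m = 8 kg, r = 3 m, omega = 13 rad/s
For a point mass: I = m*r^2
I = 8*3^2 = 8*9 = 72
L = I*omega = 72*13
L = 936 kg*m^2/s

936 kg*m^2/s


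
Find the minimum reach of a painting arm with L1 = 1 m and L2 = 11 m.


Given: L1 = 1 m, L2 = 11 m
For a 2-link planar arm, min reach = |L1 - L2| (second link folded back)
Min reach = |1 - 11|
Min reach = 10 m

10 m


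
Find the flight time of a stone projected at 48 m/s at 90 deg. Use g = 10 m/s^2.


Given: v0 = 48 m/s, theta = 90 deg, g = 10 m/s^2
sin(90) = 1
Using T = 2*v0*sin(theta) / g
T = 2*48*1 / 10
T = 96 / 10
T = 48/5 s

48/5 s


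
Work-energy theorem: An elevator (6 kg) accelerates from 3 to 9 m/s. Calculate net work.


Given: m = 6 kg, v0 = 3 m/s, v = 9 m/s
Using W = (1/2)*m*(v^2 - v0^2)
v^2 = 9^2 = 81
v0^2 = 3^2 = 9
v^2 - v0^2 = 81 - 9 = 72
W = (1/2)*6*72 = 216 J

216 J


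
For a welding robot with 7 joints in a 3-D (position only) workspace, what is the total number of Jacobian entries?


Given: task space dimension = 3, joints = 7
Jacobian is a 3 x 7 matrix
Total entries = rows * columns
Total = 3 * 7
Total = 21

21


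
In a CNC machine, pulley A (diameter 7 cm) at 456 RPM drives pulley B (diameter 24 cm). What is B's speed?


Given: D1 = 7 cm, w1 = 456 RPM, D2 = 24 cm
Using D1*w1 = D2*w2
w2 = D1*w1 / D2
w2 = 7*456 / 24
w2 = 3192 / 24
w2 = 133 RPM

133 RPM


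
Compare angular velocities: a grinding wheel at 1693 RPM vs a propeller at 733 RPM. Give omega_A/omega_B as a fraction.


Given: RPM_A = 1693, RPM_B = 733
omega = 2*pi*RPM/60, so omega_A/omega_B = RPM_A / RPM_B
omega_A/omega_B = 1693 / 733
omega_A/omega_B = 1693/733

1693/733


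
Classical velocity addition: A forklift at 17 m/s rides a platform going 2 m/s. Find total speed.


Given: object velocity = 17 m/s, platform velocity = 2 m/s (same direction)
Using classical velocity addition: v_total = v_object + v_platform
v_total = 17 + 2
v_total = 19 m/s

19 m/s


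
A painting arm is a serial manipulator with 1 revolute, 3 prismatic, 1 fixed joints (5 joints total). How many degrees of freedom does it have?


Given: serial robot with 1 revolute, 3 prismatic, 1 fixed joints
DOF contribution per joint type: revolute=1, prismatic=1, spherical=3, fixed=0
DOF = 1*1 + 3*1 + 1*0
DOF = 4

4


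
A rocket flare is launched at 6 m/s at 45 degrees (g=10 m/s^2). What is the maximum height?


Given: v0 = 6 m/s, theta = 45 deg, g = 10 m/s^2
sin^2(45) = 1/2
Using H = v0^2 * sin^2(theta) / (2*g)
H = 6^2 * 1/2 / (2*10)
H = 36 * 1/2 / 20
H = 18 / 20
H = 9/10 m

9/10 m


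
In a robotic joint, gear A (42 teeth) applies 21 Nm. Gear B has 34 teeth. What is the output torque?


Given: N1 = 42, N2 = 34, T1 = 21 Nm
Using T2/T1 = N2/N1
T2 = T1 * N2 / N1
T2 = 21 * 34 / 42
T2 = 714 / 42
T2 = 17 Nm

17 Nm


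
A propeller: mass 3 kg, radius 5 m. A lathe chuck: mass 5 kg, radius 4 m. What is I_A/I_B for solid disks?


Given: M1=3 kg, R1=5 m, M2=5 kg, R2=4 m
For a disk: I = (1/2)*M*R^2, so I_A/I_B = (M1*R1^2)/(M2*R2^2)
M1*R1^2 = 3*25 = 75
M2*R2^2 = 5*16 = 80
I_A/I_B = 75/80 = 15/16

15/16


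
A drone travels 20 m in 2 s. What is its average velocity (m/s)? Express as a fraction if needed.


Given: distance d = 20 m, time t = 2 s
Using v = d / t
v = 20 / 2
v = 10 m/s

10 m/s


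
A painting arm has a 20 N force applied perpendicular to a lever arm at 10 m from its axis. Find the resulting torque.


Given: F = 20 N, r = 10 m, angle = 90 deg (perpendicular)
Using tau = F * r * sin(90)
sin(90) = 1
tau = 20 * 10 * 1
tau = 200 Nm

200 Nm


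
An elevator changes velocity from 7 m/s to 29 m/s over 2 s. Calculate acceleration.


Given: initial velocity v0 = 7 m/s, final velocity v = 29 m/s, time t = 2 s
Using a = (v - v0) / t
a = (29 - 7) / 2
a = 22 / 2
a = 11 m/s^2

11 m/s^2


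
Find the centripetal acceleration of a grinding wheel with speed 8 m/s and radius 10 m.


Given: v = 8 m/s, r = 10 m
Using a_c = v^2 / r
a_c = 8^2 / 10
a_c = 64 / 10
a_c = 32/5 m/s^2

32/5 m/s^2


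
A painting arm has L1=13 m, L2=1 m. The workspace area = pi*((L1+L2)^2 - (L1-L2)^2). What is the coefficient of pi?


Given: L1 = 13, L2 = 1
(L1+L2)^2 = (14)^2 = 196
(L1-L2)^2 = (12)^2 = 144
Difference = 196 - 144 = 52
This equals 4*L1*L2 = 4*13*1 = 52
Workspace area = 52*pi

52


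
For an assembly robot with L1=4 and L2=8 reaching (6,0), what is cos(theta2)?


Given: L1 = 4, L2 = 8, target (x, y) = (6, 0)
Using cos(theta2) = (x^2 + y^2 - L1^2 - L2^2) / (2*L1*L2)
x^2 + y^2 = 6^2 + 0 = 36
L1^2 + L2^2 = 16 + 64 = 80
Numerator = 36 - 80 = -44
Denominator = 2*4*8 = 64
cos(theta2) = -44/64 = -11/16

-11/16


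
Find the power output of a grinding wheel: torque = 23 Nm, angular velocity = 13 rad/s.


Given: tau = 23 Nm, omega = 13 rad/s
Using P = tau * omega
P = 23 * 13
P = 299 W

299 W


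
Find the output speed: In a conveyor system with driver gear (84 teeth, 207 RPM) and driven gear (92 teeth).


Given: N1 = 84 teeth, w1 = 207 RPM, N2 = 92 teeth
Using N1*w1 = N2*w2
w2 = N1*w1 / N2
w2 = 84*207 / 92
w2 = 17388 / 92
w2 = 189 RPM

189 RPM


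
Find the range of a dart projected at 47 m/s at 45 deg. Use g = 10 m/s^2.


Given: v0 = 47 m/s, theta = 45 deg, g = 10 m/s^2
sin(2*45) = sin(90) = 1
Using R = v0^2 * sin(2*theta) / g
R = 47^2 * 1 / 10
R = 2209 / 10
R = 2209/10 m

2209/10 m


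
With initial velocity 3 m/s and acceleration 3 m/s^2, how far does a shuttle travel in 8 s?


Given: v0 = 3 m/s, a = 3 m/s^2, t = 8 s
Using s = v0*t + (1/2)*a*t^2
s = 3*8 + (1/2)*3*8^2
s = 24 + (1/2)*192
s = 24 + 96
s = 120

120 m


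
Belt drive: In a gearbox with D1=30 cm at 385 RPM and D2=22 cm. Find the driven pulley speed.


Given: D1 = 30 cm, w1 = 385 RPM, D2 = 22 cm
Using D1*w1 = D2*w2
w2 = D1*w1 / D2
w2 = 30*385 / 22
w2 = 11550 / 22
w2 = 525 RPM

525 RPM


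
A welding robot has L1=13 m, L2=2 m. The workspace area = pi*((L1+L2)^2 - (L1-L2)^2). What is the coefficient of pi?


Given: L1 = 13, L2 = 2
(L1+L2)^2 = (15)^2 = 225
(L1-L2)^2 = (11)^2 = 121
Difference = 225 - 121 = 104
This equals 4*L1*L2 = 4*13*2 = 104
Workspace area = 104*pi

104


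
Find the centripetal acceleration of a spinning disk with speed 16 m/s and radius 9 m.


Given: v = 16 m/s, r = 9 m
Using a_c = v^2 / r
a_c = 16^2 / 9
a_c = 256 / 9
a_c = 256/9 m/s^2

256/9 m/s^2


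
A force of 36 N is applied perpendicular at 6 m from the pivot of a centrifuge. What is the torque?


Given: F = 36 N, r = 6 m, angle = 90 deg (perpendicular)
Using tau = F * r * sin(90)
sin(90) = 1
tau = 36 * 6 * 1
tau = 216 Nm

216 Nm


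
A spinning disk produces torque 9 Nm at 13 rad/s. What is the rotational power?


Given: tau = 9 Nm, omega = 13 rad/s
Using P = tau * omega
P = 9 * 13
P = 117 W

117 W


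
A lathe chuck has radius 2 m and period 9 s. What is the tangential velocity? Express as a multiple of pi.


Given: radius r = 2 m, period T = 9 s
Using v = 2*pi*r / T
v = 2*pi*2 / 9
v = 4*pi / 9
v = 4/9*pi m/s

4/9*pi m/s


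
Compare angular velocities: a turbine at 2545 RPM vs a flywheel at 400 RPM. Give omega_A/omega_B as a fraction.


Given: RPM_A = 2545, RPM_B = 400
omega = 2*pi*RPM/60, so omega_A/omega_B = RPM_A / RPM_B
omega_A/omega_B = 2545 / 400
omega_A/omega_B = 509/80

509/80


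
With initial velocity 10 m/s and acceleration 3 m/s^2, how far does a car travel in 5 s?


Given: v0 = 10 m/s, a = 3 m/s^2, t = 5 s
Using s = v0*t + (1/2)*a*t^2
s = 10*5 + (1/2)*3*5^2
s = 50 + (1/2)*75
s = 50 + 75/2
s = 175/2

175/2 m


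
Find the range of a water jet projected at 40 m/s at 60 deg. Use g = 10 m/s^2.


Given: v0 = 40 m/s, theta = 60 deg, g = 10 m/s^2
sin(2*60) = sin(120) = sqrt(3)/2
Using R = v0^2 * sin(2*theta) / g
R = 40^2 * (sqrt(3)/2) / 10
R = 1600 * sqrt(3) / 20
R = 80*sqrt(3) m

80*sqrt(3) m


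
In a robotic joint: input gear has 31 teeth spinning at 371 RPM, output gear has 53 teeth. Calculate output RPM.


Given: N1 = 31 teeth, w1 = 371 RPM, N2 = 53 teeth
Using N1*w1 = N2*w2
w2 = N1*w1 / N2
w2 = 31*371 / 53
w2 = 11501 / 53
w2 = 217 RPM

217 RPM


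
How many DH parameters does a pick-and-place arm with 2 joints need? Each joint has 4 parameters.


Given: 2 joints, 4 DH parameters per joint (d, theta, a, alpha)
Total DH parameters = number_of_joints * 4
Total = 2 * 4
Total = 8

8


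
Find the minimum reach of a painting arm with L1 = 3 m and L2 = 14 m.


Given: L1 = 3 m, L2 = 14 m
For a 2-link planar arm, min reach = |L1 - L2| (second link folded back)
Min reach = |3 - 14|
Min reach = 11 m

11 m


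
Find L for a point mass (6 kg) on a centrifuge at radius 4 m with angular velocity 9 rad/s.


Given: m = 6 kg, r = 4 m, omega = 9 rad/s
For a point mass: I = m*r^2
I = 6*4^2 = 6*16 = 96
L = I*omega = 96*9
L = 864 kg*m^2/s

864 kg*m^2/s


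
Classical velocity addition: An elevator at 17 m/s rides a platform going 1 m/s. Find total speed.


Given: object velocity = 17 m/s, platform velocity = 1 m/s (same direction)
Using classical velocity addition: v_total = v_object + v_platform
v_total = 17 + 1
v_total = 18 m/s

18 m/s


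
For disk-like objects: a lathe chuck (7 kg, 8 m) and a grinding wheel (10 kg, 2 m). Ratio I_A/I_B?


Given: M1=7 kg, R1=8 m, M2=10 kg, R2=2 m
For a disk: I = (1/2)*M*R^2, so I_A/I_B = (M1*R1^2)/(M2*R2^2)
M1*R1^2 = 7*64 = 448
M2*R2^2 = 10*4 = 40
I_A/I_B = 448/40 = 56/5

56/5


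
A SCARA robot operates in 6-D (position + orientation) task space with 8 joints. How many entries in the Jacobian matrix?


Given: task space dimension = 6, joints = 8
Jacobian is a 6 x 8 matrix
Total entries = rows * columns
Total = 6 * 8
Total = 48

48


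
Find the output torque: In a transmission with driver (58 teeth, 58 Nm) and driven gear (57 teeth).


Given: N1 = 58, N2 = 57, T1 = 58 Nm
Using T2/T1 = N2/N1
T2 = T1 * N2 / N1
T2 = 58 * 57 / 58
T2 = 3306 / 58
T2 = 57 Nm

57 Nm


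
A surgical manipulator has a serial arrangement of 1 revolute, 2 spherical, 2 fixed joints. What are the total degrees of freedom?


Given: serial robot with 1 revolute, 2 spherical, 2 fixed joints
DOF contribution per joint type: revolute=1, prismatic=1, spherical=3, fixed=0
DOF = 1*1 + 2*3 + 2*0
DOF = 7

7


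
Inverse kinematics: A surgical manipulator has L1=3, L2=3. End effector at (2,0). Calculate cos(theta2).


Given: L1 = 3, L2 = 3, target (x, y) = (2, 0)
Using cos(theta2) = (x^2 + y^2 - L1^2 - L2^2) / (2*L1*L2)
x^2 + y^2 = 2^2 + 0 = 4
L1^2 + L2^2 = 9 + 9 = 18
Numerator = 4 - 18 = -14
Denominator = 2*3*3 = 18
cos(theta2) = -14/18 = -7/9

-7/9


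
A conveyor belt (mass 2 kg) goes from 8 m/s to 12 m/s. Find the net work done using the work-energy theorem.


Given: m = 2 kg, v0 = 8 m/s, v = 12 m/s
Using W = (1/2)*m*(v^2 - v0^2)
v^2 = 12^2 = 144
v0^2 = 8^2 = 64
v^2 - v0^2 = 144 - 64 = 80
W = (1/2)*2*80 = 80 J

80 J


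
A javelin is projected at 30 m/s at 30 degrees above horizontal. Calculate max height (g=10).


Given: v0 = 30 m/s, theta = 30 deg, g = 10 m/s^2
sin^2(30) = 1/4
Using H = v0^2 * sin^2(theta) / (2*g)
H = 30^2 * 1/4 / (2*10)
H = 900 * 1/4 / 20
H = 225 / 20
H = 45/4 m

45/4 m


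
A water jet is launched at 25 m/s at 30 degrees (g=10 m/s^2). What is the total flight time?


Given: v0 = 25 m/s, theta = 30 deg, g = 10 m/s^2
sin(30) = 1/2
Using T = 2*v0*sin(theta) / g
T = 2*25*1/2 / 10
T = 25 / 10
T = 5/2 s

5/2 s


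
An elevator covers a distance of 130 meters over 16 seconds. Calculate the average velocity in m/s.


Given: distance d = 130 m, time t = 16 s
Using v = d / t
v = 130 / 16
v = 65/8 m/s

65/8 m/s


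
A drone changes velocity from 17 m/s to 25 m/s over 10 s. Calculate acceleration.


Given: initial velocity v0 = 17 m/s, final velocity v = 25 m/s, time t = 10 s
Using a = (v - v0) / t
a = (25 - 17) / 10
a = 8 / 10
a = 4/5 m/s^2

4/5 m/s^2


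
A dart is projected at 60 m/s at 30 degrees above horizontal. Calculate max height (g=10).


Given: v0 = 60 m/s, theta = 30 deg, g = 10 m/s^2
sin^2(30) = 1/4
Using H = v0^2 * sin^2(theta) / (2*g)
H = 60^2 * 1/4 / (2*10)
H = 3600 * 1/4 / 20
H = 900 / 20
H = 45 m

45 m


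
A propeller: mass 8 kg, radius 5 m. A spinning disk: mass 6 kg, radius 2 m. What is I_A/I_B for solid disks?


Given: M1=8 kg, R1=5 m, M2=6 kg, R2=2 m
For a disk: I = (1/2)*M*R^2, so I_A/I_B = (M1*R1^2)/(M2*R2^2)
M1*R1^2 = 8*25 = 200
M2*R2^2 = 6*4 = 24
I_A/I_B = 200/24 = 25/3

25/3


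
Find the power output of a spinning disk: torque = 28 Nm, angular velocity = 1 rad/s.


Given: tau = 28 Nm, omega = 1 rad/s
Using P = tau * omega
P = 28 * 1
P = 28 W

28 W


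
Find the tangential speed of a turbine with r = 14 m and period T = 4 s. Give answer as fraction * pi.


Given: radius r = 14 m, period T = 4 s
Using v = 2*pi*r / T
v = 2*pi*14 / 4
v = 28*pi / 4
v = 7*pi m/s

7*pi m/s


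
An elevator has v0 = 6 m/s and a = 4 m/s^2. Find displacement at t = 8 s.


Given: v0 = 6 m/s, a = 4 m/s^2, t = 8 s
Using s = v0*t + (1/2)*a*t^2
s = 6*8 + (1/2)*4*8^2
s = 48 + (1/2)*256
s = 48 + 128
s = 176

176 m


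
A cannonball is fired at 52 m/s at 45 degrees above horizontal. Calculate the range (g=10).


Given: v0 = 52 m/s, theta = 45 deg, g = 10 m/s^2
sin(2*45) = sin(90) = 1
Using R = v0^2 * sin(2*theta) / g
R = 52^2 * 1 / 10
R = 2704 / 10
R = 1352/5 m

1352/5 m


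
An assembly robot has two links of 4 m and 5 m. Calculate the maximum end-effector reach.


Given: L1 = 4 m, L2 = 5 m
For a 2-link planar arm, max reach = L1 + L2 (fully extended)
Max reach = 4 + 5
Max reach = 9 m

9 m


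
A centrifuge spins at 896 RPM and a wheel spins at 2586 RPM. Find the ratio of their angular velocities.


Given: RPM_A = 896, RPM_B = 2586
omega = 2*pi*RPM/60, so omega_A/omega_B = RPM_A / RPM_B
omega_A/omega_B = 896 / 2586
omega_A/omega_B = 448/1293

448/1293


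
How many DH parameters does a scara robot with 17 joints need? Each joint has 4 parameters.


Given: 17 joints, 4 DH parameters per joint (d, theta, a, alpha)
Total DH parameters = number_of_joints * 4
Total = 17 * 4
Total = 68

68


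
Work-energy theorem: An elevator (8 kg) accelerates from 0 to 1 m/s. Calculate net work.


Given: m = 8 kg, v0 = 0 m/s, v = 1 m/s
Using W = (1/2)*m*(v^2 - v0^2)
v^2 = 1^2 = 1
v0^2 = 0^2 = 0
v^2 - v0^2 = 1 - 0 = 1
W = (1/2)*8*1 = 4 J

4 J


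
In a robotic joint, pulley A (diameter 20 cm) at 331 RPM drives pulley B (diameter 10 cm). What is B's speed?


Given: D1 = 20 cm, w1 = 331 RPM, D2 = 10 cm
Using D1*w1 = D2*w2
w2 = D1*w1 / D2
w2 = 20*331 / 10
w2 = 6620 / 10
w2 = 662 RPM

662 RPM


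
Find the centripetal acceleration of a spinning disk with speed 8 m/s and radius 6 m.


Given: v = 8 m/s, r = 6 m
Using a_c = v^2 / r
a_c = 8^2 / 6
a_c = 64 / 6
a_c = 32/3 m/s^2

32/3 m/s^2


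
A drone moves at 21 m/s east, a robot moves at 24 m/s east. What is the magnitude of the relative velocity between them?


Given: v_A = 21 m/s east, v_B = 24 m/s east
Both move in the same direction; relative speed = |v_A - v_B|
|21 - 24| = |-3|
= 3 m/s

3 m/s


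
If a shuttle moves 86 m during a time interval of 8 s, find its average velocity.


Given: distance d = 86 m, time t = 8 s
Using v = d / t
v = 86 / 8
v = 43/4 m/s

43/4 m/s


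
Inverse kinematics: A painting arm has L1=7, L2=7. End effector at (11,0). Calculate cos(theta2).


Given: L1 = 7, L2 = 7, target (x, y) = (11, 0)
Using cos(theta2) = (x^2 + y^2 - L1^2 - L2^2) / (2*L1*L2)
x^2 + y^2 = 11^2 + 0 = 121
L1^2 + L2^2 = 49 + 49 = 98
Numerator = 121 - 98 = 23
Denominator = 2*7*7 = 98
cos(theta2) = 23/98 = 23/98

23/98


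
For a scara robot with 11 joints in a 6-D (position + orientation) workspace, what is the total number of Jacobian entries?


Given: task space dimension = 6, joints = 11
Jacobian is a 6 x 11 matrix
Total entries = rows * columns
Total = 6 * 11
Total = 66

66


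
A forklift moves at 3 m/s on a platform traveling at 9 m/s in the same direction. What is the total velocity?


Given: object velocity = 3 m/s, platform velocity = 9 m/s (same direction)
Using classical velocity addition: v_total = v_object + v_platform
v_total = 3 + 9
v_total = 12 m/s

12 m/s


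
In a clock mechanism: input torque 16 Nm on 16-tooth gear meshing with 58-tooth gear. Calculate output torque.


Given: N1 = 16, N2 = 58, T1 = 16 Nm
Using T2/T1 = N2/N1
T2 = T1 * N2 / N1
T2 = 16 * 58 / 16
T2 = 928 / 16
T2 = 58 Nm

58 Nm


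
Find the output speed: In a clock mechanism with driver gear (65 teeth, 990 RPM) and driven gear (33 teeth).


Given: N1 = 65 teeth, w1 = 990 RPM, N2 = 33 teeth
Using N1*w1 = N2*w2
w2 = N1*w1 / N2
w2 = 65*990 / 33
w2 = 64350 / 33
w2 = 1950 RPM

1950 RPM


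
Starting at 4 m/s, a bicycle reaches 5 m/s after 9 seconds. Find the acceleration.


Given: initial velocity v0 = 4 m/s, final velocity v = 5 m/s, time t = 9 s
Using a = (v - v0) / t
a = (5 - 4) / 9
a = 1 / 9
a = 1/9 m/s^2

1/9 m/s^2


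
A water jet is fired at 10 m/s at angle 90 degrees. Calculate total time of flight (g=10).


Given: v0 = 10 m/s, theta = 90 deg, g = 10 m/s^2
sin(90) = 1
Using T = 2*v0*sin(theta) / g
T = 2*10*1 / 10
T = 20 / 10
T = 2 s

2 s


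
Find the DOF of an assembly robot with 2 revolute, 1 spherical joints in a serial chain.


Given: serial robot with 2 revolute, 1 spherical joints
DOF contribution per joint type: revolute=1, prismatic=1, spherical=3, fixed=0
DOF = 2*1 + 1*3
DOF = 5

5


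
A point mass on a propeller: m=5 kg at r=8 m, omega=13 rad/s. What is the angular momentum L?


Given: m = 5 kg, r = 8 m, omega = 13 rad/s
For a point mass: I = m*r^2
I = 5*8^2 = 5*64 = 320
L = I*omega = 320*13
L = 4160 kg*m^2/s

4160 kg*m^2/s


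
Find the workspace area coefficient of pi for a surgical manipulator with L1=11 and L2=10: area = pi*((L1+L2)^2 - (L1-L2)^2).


Given: L1 = 11, L2 = 10
(L1+L2)^2 = (21)^2 = 441
(L1-L2)^2 = (1)^2 = 1
Difference = 441 - 1 = 440
This equals 4*L1*L2 = 4*11*10 = 440
Workspace area = 440*pi

440


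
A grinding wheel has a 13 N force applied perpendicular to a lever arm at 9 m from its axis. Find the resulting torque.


Given: F = 13 N, r = 9 m, angle = 90 deg (perpendicular)
Using tau = F * r * sin(90)
sin(90) = 1
tau = 13 * 9 * 1
tau = 117 Nm

117 Nm


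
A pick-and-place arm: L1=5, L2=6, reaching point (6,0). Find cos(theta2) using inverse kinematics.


Given: L1 = 5, L2 = 6, target (x, y) = (6, 0)
Using cos(theta2) = (x^2 + y^2 - L1^2 - L2^2) / (2*L1*L2)
x^2 + y^2 = 6^2 + 0 = 36
L1^2 + L2^2 = 25 + 36 = 61
Numerator = 36 - 61 = -25
Denominator = 2*5*6 = 60
cos(theta2) = -25/60 = -5/12

-5/12


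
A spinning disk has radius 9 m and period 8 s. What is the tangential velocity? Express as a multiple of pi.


Given: radius r = 9 m, period T = 8 s
Using v = 2*pi*r / T
v = 2*pi*9 / 8
v = 18*pi / 8
v = 9/4*pi m/s

9/4*pi m/s


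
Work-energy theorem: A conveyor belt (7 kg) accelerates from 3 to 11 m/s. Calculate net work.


Given: m = 7 kg, v0 = 3 m/s, v = 11 m/s
Using W = (1/2)*m*(v^2 - v0^2)
v^2 = 11^2 = 121
v0^2 = 3^2 = 9
v^2 - v0^2 = 121 - 9 = 112
W = (1/2)*7*112 = 392 J

392 J


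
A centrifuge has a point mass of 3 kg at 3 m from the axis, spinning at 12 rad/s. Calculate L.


Given: m = 3 kg, r = 3 m, omega = 12 rad/s
For a point mass: I = m*r^2
I = 3*3^2 = 3*9 = 27
L = I*omega = 27*12
L = 324 kg*m^2/s

324 kg*m^2/s


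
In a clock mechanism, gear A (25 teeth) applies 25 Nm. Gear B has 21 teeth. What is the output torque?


Given: N1 = 25, N2 = 21, T1 = 25 Nm
Using T2/T1 = N2/N1
T2 = T1 * N2 / N1
T2 = 25 * 21 / 25
T2 = 525 / 25
T2 = 21 Nm

21 Nm


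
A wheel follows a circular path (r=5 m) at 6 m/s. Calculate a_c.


Given: v = 6 m/s, r = 5 m
Using a_c = v^2 / r
a_c = 6^2 / 5
a_c = 36 / 5
a_c = 36/5 m/s^2

36/5 m/s^2


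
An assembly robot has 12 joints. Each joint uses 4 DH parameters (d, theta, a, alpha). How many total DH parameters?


Given: 12 joints, 4 DH parameters per joint (d, theta, a, alpha)
Total DH parameters = number_of_joints * 4
Total = 12 * 4
Total = 48

48


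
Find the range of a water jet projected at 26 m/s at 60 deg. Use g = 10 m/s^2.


Given: v0 = 26 m/s, theta = 60 deg, g = 10 m/s^2
sin(2*60) = sin(120) = sqrt(3)/2
Using R = v0^2 * sin(2*theta) / g
R = 26^2 * (sqrt(3)/2) / 10
R = 676 * sqrt(3) / 20
R = 169/5*sqrt(3) m

169/5*sqrt(3) m


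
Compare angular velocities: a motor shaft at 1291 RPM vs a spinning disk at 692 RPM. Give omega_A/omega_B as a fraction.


Given: RPM_A = 1291, RPM_B = 692
omega = 2*pi*RPM/60, so omega_A/omega_B = RPM_A / RPM_B
omega_A/omega_B = 1291 / 692
omega_A/omega_B = 1291/692

1291/692


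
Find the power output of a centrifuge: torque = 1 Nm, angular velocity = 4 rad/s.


Given: tau = 1 Nm, omega = 4 rad/s
Using P = tau * omega
P = 1 * 4
P = 4 W

4 W


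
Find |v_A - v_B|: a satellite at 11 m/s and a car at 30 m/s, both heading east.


Given: v_A = 11 m/s east, v_B = 30 m/s east
Both move in the same direction; relative speed = |v_A - v_B|
|11 - 30| = |-19|
= 19 m/s

19 m/s


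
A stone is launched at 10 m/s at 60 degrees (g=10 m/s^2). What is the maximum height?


Given: v0 = 10 m/s, theta = 60 deg, g = 10 m/s^2
sin^2(60) = 3/4
Using H = v0^2 * sin^2(theta) / (2*g)
H = 10^2 * 3/4 / (2*10)
H = 100 * 3/4 / 20
H = 75 / 20
H = 15/4 m

15/4 m


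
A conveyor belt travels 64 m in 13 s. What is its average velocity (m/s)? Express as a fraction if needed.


Given: distance d = 64 m, time t = 13 s
Using v = d / t
v = 64 / 13
v = 64/13 m/s

64/13 m/s


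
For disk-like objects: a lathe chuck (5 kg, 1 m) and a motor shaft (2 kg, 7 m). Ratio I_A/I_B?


Given: M1=5 kg, R1=1 m, M2=2 kg, R2=7 m
For a disk: I = (1/2)*M*R^2, so I_A/I_B = (M1*R1^2)/(M2*R2^2)
M1*R1^2 = 5*1 = 5
M2*R2^2 = 2*49 = 98
I_A/I_B = 5/98 = 5/98

5/98


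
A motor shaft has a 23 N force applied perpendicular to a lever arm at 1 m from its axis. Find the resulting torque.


Given: F = 23 N, r = 1 m, angle = 90 deg (perpendicular)
Using tau = F * r * sin(90)
sin(90) = 1
tau = 23 * 1 * 1
tau = 23 Nm

23 Nm


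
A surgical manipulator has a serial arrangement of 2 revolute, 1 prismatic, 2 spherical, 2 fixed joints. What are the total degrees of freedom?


Given: serial robot with 2 revolute, 1 prismatic, 2 spherical, 2 fixed joints
DOF contribution per joint type: revolute=1, prismatic=1, spherical=3, fixed=0
DOF = 2*1 + 1*1 + 2*3 + 2*0
DOF = 9

9


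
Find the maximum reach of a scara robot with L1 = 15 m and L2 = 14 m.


Given: L1 = 15 m, L2 = 14 m
For a 2-link planar arm, max reach = L1 + L2 (fully extended)
Max reach = 15 + 14
Max reach = 29 m

29 m


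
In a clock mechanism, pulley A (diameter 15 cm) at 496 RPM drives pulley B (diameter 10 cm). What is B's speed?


Given: D1 = 15 cm, w1 = 496 RPM, D2 = 10 cm
Using D1*w1 = D2*w2
w2 = D1*w1 / D2
w2 = 15*496 / 10
w2 = 7440 / 10
w2 = 744 RPM

744 RPM


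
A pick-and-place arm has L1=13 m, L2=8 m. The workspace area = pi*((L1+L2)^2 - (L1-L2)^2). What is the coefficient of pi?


Given: L1 = 13, L2 = 8
(L1+L2)^2 = (21)^2 = 441
(L1-L2)^2 = (5)^2 = 25
Difference = 441 - 25 = 416
This equals 4*L1*L2 = 4*13*8 = 416
Workspace area = 416*pi

416


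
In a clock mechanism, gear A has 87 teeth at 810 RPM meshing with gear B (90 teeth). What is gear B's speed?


Given: N1 = 87 teeth, w1 = 810 RPM, N2 = 90 teeth
Using N1*w1 = N2*w2
w2 = N1*w1 / N2
w2 = 87*810 / 90
w2 = 70470 / 90
w2 = 783 RPM

783 RPM


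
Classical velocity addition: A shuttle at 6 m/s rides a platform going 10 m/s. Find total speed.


Given: object velocity = 6 m/s, platform velocity = 10 m/s (same direction)
Using classical velocity addition: v_total = v_object + v_platform
v_total = 6 + 10
v_total = 16 m/s

16 m/s


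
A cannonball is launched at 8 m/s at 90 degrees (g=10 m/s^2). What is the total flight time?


Given: v0 = 8 m/s, theta = 90 deg, g = 10 m/s^2
sin(90) = 1
Using T = 2*v0*sin(theta) / g
T = 2*8*1 / 10
T = 16 / 10
T = 8/5 s

8/5 s


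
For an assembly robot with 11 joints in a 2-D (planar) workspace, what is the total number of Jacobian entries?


Given: task space dimension = 2, joints = 11
Jacobian is a 2 x 11 matrix
Total entries = rows * columns
Total = 2 * 11
Total = 22

22


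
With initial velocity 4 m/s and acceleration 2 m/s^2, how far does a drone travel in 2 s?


Given: v0 = 4 m/s, a = 2 m/s^2, t = 2 s
Using s = v0*t + (1/2)*a*t^2
s = 4*2 + (1/2)*2*2^2
s = 8 + (1/2)*8
s = 8 + 4
s = 12

12 m


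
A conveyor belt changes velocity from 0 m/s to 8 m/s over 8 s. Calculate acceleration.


Given: initial velocity v0 = 0 m/s, final velocity v = 8 m/s, time t = 8 s
Using a = (v - v0) / t
a = (8 - 0) / 8
a = 8 / 8
a = 1 m/s^2

1 m/s^2


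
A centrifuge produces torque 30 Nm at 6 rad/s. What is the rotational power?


Given: tau = 30 Nm, omega = 6 rad/s
Using P = tau * omega
P = 30 * 6
P = 180 W

180 W


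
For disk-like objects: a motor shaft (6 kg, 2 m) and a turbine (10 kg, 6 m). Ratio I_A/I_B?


Given: M1=6 kg, R1=2 m, M2=10 kg, R2=6 m
For a disk: I = (1/2)*M*R^2, so I_A/I_B = (M1*R1^2)/(M2*R2^2)
M1*R1^2 = 6*4 = 24
M2*R2^2 = 10*36 = 360
I_A/I_B = 24/360 = 1/15

1/15


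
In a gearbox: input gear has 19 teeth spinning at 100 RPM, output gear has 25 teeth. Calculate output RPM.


Given: N1 = 19 teeth, w1 = 100 RPM, N2 = 25 teeth
Using N1*w1 = N2*w2
w2 = N1*w1 / N2
w2 = 19*100 / 25
w2 = 1900 / 25
w2 = 76 RPM

76 RPM


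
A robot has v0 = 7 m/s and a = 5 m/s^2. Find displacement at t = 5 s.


Given: v0 = 7 m/s, a = 5 m/s^2, t = 5 s
Using s = v0*t + (1/2)*a*t^2
s = 7*5 + (1/2)*5*5^2
s = 35 + (1/2)*125
s = 35 + 125/2
s = 195/2

195/2 m


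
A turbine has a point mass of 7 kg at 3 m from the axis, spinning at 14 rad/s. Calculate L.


Given: m = 7 kg, r = 3 m, omega = 14 rad/s
For a point mass: I = m*r^2
I = 7*3^2 = 7*9 = 63
L = I*omega = 63*14
L = 882 kg*m^2/s

882 kg*m^2/s


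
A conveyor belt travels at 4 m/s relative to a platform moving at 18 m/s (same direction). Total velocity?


Given: object velocity = 4 m/s, platform velocity = 18 m/s (same direction)
Using classical velocity addition: v_total = v_object + v_platform
v_total = 4 + 18
v_total = 22 m/s

22 m/s


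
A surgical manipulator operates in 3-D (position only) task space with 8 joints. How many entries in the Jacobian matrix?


Given: task space dimension = 3, joints = 8
Jacobian is a 3 x 8 matrix
Total entries = rows * columns
Total = 3 * 8
Total = 24

24


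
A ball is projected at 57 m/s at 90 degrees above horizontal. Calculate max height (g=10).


Given: v0 = 57 m/s, theta = 90 deg, g = 10 m/s^2
sin^2(90) = 1
Using H = v0^2 * sin^2(theta) / (2*g)
H = 57^2 * 1 / (2*10)
H = 3249 * 1 / 20
H = 3249 / 20
H = 3249/20 m

3249/20 m


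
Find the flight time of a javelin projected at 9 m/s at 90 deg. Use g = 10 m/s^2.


Given: v0 = 9 m/s, theta = 90 deg, g = 10 m/s^2
sin(90) = 1
Using T = 2*v0*sin(theta) / g
T = 2*9*1 / 10
T = 18 / 10
T = 9/5 s

9/5 s


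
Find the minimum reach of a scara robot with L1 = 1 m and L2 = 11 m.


Given: L1 = 1 m, L2 = 11 m
For a 2-link planar arm, min reach = |L1 - L2| (second link folded back)
Min reach = |1 - 11|
Min reach = 10 m

10 m


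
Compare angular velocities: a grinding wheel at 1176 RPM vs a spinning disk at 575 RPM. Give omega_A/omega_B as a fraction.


Given: RPM_A = 1176, RPM_B = 575
omega = 2*pi*RPM/60, so omega_A/omega_B = RPM_A / RPM_B
omega_A/omega_B = 1176 / 575
omega_A/omega_B = 1176/575

1176/575


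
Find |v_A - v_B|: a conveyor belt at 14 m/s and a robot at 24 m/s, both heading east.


Given: v_A = 14 m/s east, v_B = 24 m/s east
Both move in the same direction; relative speed = |v_A - v_B|
|14 - 24| = |-10|
= 10 m/s

10 m/s


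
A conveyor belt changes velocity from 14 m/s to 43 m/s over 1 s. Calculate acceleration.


Given: initial velocity v0 = 14 m/s, final velocity v = 43 m/s, time t = 1 s
Using a = (v - v0) / t
a = (43 - 14) / 1
a = 29 / 1
a = 29 m/s^2

29 m/s^2


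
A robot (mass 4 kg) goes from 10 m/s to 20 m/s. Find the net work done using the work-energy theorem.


Given: m = 4 kg, v0 = 10 m/s, v = 20 m/s
Using W = (1/2)*m*(v^2 - v0^2)
v^2 = 20^2 = 400
v0^2 = 10^2 = 100
v^2 - v0^2 = 400 - 100 = 300
W = (1/2)*4*300 = 600 J

600 J


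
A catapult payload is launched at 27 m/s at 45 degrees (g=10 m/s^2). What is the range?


Given: v0 = 27 m/s, theta = 45 deg, g = 10 m/s^2
sin(2*45) = sin(90) = 1
Using R = v0^2 * sin(2*theta) / g
R = 27^2 * 1 / 10
R = 729 / 10
R = 729/10 m

729/10 m


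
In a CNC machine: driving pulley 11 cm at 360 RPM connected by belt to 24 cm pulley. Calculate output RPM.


Given: D1 = 11 cm, w1 = 360 RPM, D2 = 24 cm
Using D1*w1 = D2*w2
w2 = D1*w1 / D2
w2 = 11*360 / 24
w2 = 3960 / 24
w2 = 165 RPM

165 RPM


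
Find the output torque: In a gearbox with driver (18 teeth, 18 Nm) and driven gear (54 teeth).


Given: N1 = 18, N2 = 54, T1 = 18 Nm
Using T2/T1 = N2/N1
T2 = T1 * N2 / N1
T2 = 18 * 54 / 18
T2 = 972 / 18
T2 = 54 Nm

54 Nm


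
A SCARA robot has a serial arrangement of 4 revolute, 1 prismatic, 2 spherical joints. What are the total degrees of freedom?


Given: serial robot with 4 revolute, 1 prismatic, 2 spherical joints
DOF contribution per joint type: revolute=1, prismatic=1, spherical=3, fixed=0
DOF = 4*1 + 1*1 + 2*3
DOF = 11

11


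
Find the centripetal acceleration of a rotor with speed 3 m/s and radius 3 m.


Given: v = 3 m/s, r = 3 m
Using a_c = v^2 / r
a_c = 3^2 / 3
a_c = 9 / 3
a_c = 3 m/s^2

3 m/s^2


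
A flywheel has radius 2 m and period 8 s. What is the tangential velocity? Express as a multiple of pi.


Given: radius r = 2 m, period T = 8 s
Using v = 2*pi*r / T
v = 2*pi*2 / 8
v = 4*pi / 8
v = 1/2*pi m/s

1/2*pi m/s


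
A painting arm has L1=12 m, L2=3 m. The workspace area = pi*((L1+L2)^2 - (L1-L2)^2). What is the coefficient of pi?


Given: L1 = 12, L2 = 3
(L1+L2)^2 = (15)^2 = 225
(L1-L2)^2 = (9)^2 = 81
Difference = 225 - 81 = 144
This equals 4*L1*L2 = 4*12*3 = 144
Workspace area = 144*pi

144


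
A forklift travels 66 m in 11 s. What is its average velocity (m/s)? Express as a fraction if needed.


Given: distance d = 66 m, time t = 11 s
Using v = d / t
v = 66 / 11
v = 6 m/s

6 m/s


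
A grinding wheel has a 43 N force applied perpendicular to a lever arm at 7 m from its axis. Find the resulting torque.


Given: F = 43 N, r = 7 m, angle = 90 deg (perpendicular)
Using tau = F * r * sin(90)
sin(90) = 1
tau = 43 * 7 * 1
tau = 301 Nm

301 Nm


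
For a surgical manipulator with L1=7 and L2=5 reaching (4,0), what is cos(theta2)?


Given: L1 = 7, L2 = 5, target (x, y) = (4, 0)
Using cos(theta2) = (x^2 + y^2 - L1^2 - L2^2) / (2*L1*L2)
x^2 + y^2 = 4^2 + 0 = 16
L1^2 + L2^2 = 49 + 25 = 74
Numerator = 16 - 74 = -58
Denominator = 2*7*5 = 70
cos(theta2) = -58/70 = -29/35

-29/35


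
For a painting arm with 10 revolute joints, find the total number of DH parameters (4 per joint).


Given: 10 joints, 4 DH parameters per joint (d, theta, a, alpha)
Total DH parameters = number_of_joints * 4
Total = 10 * 4
Total = 40

40


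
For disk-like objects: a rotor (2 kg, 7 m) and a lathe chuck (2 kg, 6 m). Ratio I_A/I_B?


Given: M1=2 kg, R1=7 m, M2=2 kg, R2=6 m
For a disk: I = (1/2)*M*R^2, so I_A/I_B = (M1*R1^2)/(M2*R2^2)
M1*R1^2 = 2*49 = 98
M2*R2^2 = 2*36 = 72
I_A/I_B = 98/72 = 49/36

49/36


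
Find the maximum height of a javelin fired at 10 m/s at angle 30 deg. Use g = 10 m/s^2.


Given: v0 = 10 m/s, theta = 30 deg, g = 10 m/s^2
sin^2(30) = 1/4
Using H = v0^2 * sin^2(theta) / (2*g)
H = 10^2 * 1/4 / (2*10)
H = 100 * 1/4 / 20
H = 25 / 20
H = 5/4 m

5/4 m


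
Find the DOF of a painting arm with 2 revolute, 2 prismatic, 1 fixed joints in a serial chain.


Given: serial robot with 2 revolute, 2 prismatic, 1 fixed joints
DOF contribution per joint type: revolute=1, prismatic=1, spherical=3, fixed=0
DOF = 2*1 + 2*1 + 1*0
DOF = 4

4


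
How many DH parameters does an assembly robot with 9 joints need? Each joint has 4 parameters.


Given: 9 joints, 4 DH parameters per joint (d, theta, a, alpha)
Total DH parameters = number_of_joints * 4
Total = 9 * 4
Total = 36

36


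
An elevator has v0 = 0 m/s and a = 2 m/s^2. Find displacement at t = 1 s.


Given: v0 = 0 m/s, a = 2 m/s^2, t = 1 s
Using s = v0*t + (1/2)*a*t^2
s = 0*1 + (1/2)*2*1^2
s = 0 + (1/2)*2
s = 0 + 1
s = 1

1 m


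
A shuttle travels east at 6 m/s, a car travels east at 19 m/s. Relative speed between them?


Given: v_A = 6 m/s east, v_B = 19 m/s east
Both move in the same direction; relative speed = |v_A - v_B|
|6 - 19| = |-13|
= 13 m/s

13 m/s


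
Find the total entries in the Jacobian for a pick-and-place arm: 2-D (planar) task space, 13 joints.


Given: task space dimension = 2, joints = 13
Jacobian is a 2 x 13 matrix
Total entries = rows * columns
Total = 2 * 13
Total = 26

26


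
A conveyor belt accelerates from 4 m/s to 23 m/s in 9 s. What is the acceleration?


Given: initial velocity v0 = 4 m/s, final velocity v = 23 m/s, time t = 9 s
Using a = (v - v0) / t
a = (23 - 4) / 9
a = 19 / 9
a = 19/9 m/s^2

19/9 m/s^2


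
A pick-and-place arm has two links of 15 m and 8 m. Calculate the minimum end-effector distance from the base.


Given: L1 = 15 m, L2 = 8 m
For a 2-link planar arm, min reach = |L1 - L2| (second link folded back)
Min reach = |15 - 8|
Min reach = 7 m

7 m


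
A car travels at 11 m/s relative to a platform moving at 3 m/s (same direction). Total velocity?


Given: object velocity = 11 m/s, platform velocity = 3 m/s (same direction)
Using classical velocity addition: v_total = v_object + v_platform
v_total = 11 + 3
v_total = 14 m/s

14 m/s


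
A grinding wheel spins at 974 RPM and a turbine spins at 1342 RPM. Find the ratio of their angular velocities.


Given: RPM_A = 974, RPM_B = 1342
omega = 2*pi*RPM/60, so omega_A/omega_B = RPM_A / RPM_B
omega_A/omega_B = 974 / 1342
omega_A/omega_B = 487/671

487/671


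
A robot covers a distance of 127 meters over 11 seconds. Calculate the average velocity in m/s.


Given: distance d = 127 m, time t = 11 s
Using v = d / t
v = 127 / 11
v = 127/11 m/s

127/11 m/s


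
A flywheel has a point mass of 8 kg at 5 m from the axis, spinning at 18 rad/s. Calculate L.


Given: m = 8 kg, r = 5 m, omega = 18 rad/s
For a point mass: I = m*r^2
I = 8*5^2 = 8*25 = 200
L = I*omega = 200*18
L = 3600 kg*m^2/s

3600 kg*m^2/s


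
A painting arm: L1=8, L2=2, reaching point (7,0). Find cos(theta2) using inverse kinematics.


Given: L1 = 8, L2 = 2, target (x, y) = (7, 0)
Using cos(theta2) = (x^2 + y^2 - L1^2 - L2^2) / (2*L1*L2)
x^2 + y^2 = 7^2 + 0 = 49
L1^2 + L2^2 = 64 + 4 = 68
Numerator = 49 - 68 = -19
Denominator = 2*8*2 = 32
cos(theta2) = -19/32 = -19/32

-19/32


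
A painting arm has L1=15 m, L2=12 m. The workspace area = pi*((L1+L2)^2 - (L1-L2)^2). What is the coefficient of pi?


Given: L1 = 15, L2 = 12
(L1+L2)^2 = (27)^2 = 729
(L1-L2)^2 = (3)^2 = 9
Difference = 729 - 9 = 720
This equals 4*L1*L2 = 4*15*12 = 720
Workspace area = 720*pi

720


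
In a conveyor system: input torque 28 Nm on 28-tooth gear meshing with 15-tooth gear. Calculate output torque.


Given: N1 = 28, N2 = 15, T1 = 28 Nm
Using T2/T1 = N2/N1
T2 = T1 * N2 / N1
T2 = 28 * 15 / 28
T2 = 420 / 28
T2 = 15 Nm

15 Nm


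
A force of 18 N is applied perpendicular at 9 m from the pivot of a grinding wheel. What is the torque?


Given: F = 18 N, r = 9 m, angle = 90 deg (perpendicular)
Using tau = F * r * sin(90)
sin(90) = 1
tau = 18 * 9 * 1
tau = 162 Nm

162 Nm


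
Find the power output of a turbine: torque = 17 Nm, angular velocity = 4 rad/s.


Given: tau = 17 Nm, omega = 4 rad/s
Using P = tau * omega
P = 17 * 4
P = 68 W

68 W


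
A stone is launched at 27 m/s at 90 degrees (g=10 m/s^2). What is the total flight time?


Given: v0 = 27 m/s, theta = 90 deg, g = 10 m/s^2
sin(90) = 1
Using T = 2*v0*sin(theta) / g
T = 2*27*1 / 10
T = 54 / 10
T = 27/5 s

27/5 s
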